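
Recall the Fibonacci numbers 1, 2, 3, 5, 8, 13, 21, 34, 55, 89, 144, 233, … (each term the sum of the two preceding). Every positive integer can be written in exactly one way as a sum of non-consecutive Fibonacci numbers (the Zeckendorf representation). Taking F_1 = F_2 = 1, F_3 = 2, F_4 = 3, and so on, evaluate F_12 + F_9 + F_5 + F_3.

F_12 + F_9 + F_5 + F_3 = 144 + 34 + 5 + 2 = 185.

185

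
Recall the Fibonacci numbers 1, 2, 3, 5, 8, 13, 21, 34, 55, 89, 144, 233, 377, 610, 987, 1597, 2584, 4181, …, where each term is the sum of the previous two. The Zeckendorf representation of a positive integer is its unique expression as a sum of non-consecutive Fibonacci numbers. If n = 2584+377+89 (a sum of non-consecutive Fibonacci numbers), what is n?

3050

2584+377+89 = 3050.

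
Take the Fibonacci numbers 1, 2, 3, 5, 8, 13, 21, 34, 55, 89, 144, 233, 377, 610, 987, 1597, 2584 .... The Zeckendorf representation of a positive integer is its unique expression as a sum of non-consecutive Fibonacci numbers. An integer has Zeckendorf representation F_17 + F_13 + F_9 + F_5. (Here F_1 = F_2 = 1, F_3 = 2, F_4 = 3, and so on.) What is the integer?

1869

F_17 + F_13 + F_9 + F_5 = 1597 + 233 + 34 + 5 = 1869.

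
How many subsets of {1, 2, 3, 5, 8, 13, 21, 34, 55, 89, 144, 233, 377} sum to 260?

Each representation comes from the Zeckendorf form by replacing some F_k with F_{k−1} + F_{k−2} where possible.
260 = 233+21+5+1 = 233+21+3+2+1 = 233+13+8+5+1 = 144+89+21+5+1 = … (8 more), for 12 in all.

12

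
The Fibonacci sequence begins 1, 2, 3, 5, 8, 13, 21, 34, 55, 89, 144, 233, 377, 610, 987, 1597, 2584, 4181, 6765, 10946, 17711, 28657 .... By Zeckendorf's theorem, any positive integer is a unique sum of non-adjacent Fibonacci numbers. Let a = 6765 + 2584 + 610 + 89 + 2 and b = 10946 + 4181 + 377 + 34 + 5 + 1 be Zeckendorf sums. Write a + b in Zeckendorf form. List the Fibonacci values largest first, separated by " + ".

17711 + 6765 + 987 + 89 + 34 + 8

The two numbers are 10050 and 15544, so their sum is 25594.
Greedily peel off the largest Fibonacci term at each step:
subtract 17711 from 25594: 7883 remains
subtract 6765 from 7883: 1118 remains
subtract 987 from 1118: 131 remains
subtract 89 from 131: 42 remains
subtract 34 from 42: 8 remains
subtract 8 from 8: 0 remains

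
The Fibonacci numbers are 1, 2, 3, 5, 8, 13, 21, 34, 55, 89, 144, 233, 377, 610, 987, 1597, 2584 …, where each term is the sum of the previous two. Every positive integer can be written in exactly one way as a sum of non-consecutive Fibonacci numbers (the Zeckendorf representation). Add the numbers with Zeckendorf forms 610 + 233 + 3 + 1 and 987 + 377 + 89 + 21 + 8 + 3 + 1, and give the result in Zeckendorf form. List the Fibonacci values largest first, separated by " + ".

1597 + 610 + 89 + 34 + 3

The two numbers are 847 and 1486, so their sum is 2333.
2333 − 1597 = 736
736 − 610 = 126
126 − 89 = 37
37 − 34 = 3
3 − 3 = 0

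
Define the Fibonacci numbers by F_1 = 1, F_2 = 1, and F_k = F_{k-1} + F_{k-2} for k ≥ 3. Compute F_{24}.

Iterating the recurrence up to F_{19} = 4181 and F_{18} = 2584:
F_{20} = F_{19} + F_{18} = 4181 + 2584 = 6765
F_{21} = F_{20} + F_{19} = 6765 + 4181 = 10946
F_{22} = F_{21} + F_{20} = 10946 + 6765 = 17711
F_{23} = F_{22} + F_{21} = 17711 + 10946 = 28657
F_{24} = F_{23} + F_{22} = 28657 + 17711 = 46368

46368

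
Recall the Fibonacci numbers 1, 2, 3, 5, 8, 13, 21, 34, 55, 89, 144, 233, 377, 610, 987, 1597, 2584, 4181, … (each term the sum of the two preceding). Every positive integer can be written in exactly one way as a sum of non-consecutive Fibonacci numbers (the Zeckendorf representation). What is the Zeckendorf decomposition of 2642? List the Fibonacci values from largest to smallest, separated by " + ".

Greedily peel off the largest Fibonacci term at each step:
subtract 2584 from 2642: 58 remains
subtract 55 from 58: 3 remains
subtract 3 from 3: 0 remains
So 2642 = 2584 + 55 + 3, with no two terms consecutive in the sequence.

2584 + 55 + 3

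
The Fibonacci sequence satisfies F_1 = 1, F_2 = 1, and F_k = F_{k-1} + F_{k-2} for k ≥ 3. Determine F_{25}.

75025

Iterating the recurrence up to F_{19} = 4181 and F_{18} = 2584:
F_{20} = F_{19} + F_{18} = 4181 + 2584 = 6765
F_{21} = F_{20} + F_{19} = 6765 + 4181 = 10946
F_{22} = F_{21} + F_{20} = 10946 + 6765 = 17711
F_{23} = F_{22} + F_{21} = 17711 + 10946 = 28657
F_{24} = F_{23} + F_{22} = 28657 + 17711 = 46368
F_{25} = F_{24} + F_{23} = 46368 + 28657 = 75025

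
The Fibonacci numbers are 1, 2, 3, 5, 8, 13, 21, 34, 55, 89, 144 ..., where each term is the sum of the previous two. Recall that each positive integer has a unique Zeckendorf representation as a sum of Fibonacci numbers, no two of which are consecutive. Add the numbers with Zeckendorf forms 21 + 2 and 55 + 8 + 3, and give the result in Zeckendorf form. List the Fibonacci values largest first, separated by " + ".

The two numbers are 23 and 66, so their sum is 89.
take 89 (≤ 89); 89 − 89 = 0

89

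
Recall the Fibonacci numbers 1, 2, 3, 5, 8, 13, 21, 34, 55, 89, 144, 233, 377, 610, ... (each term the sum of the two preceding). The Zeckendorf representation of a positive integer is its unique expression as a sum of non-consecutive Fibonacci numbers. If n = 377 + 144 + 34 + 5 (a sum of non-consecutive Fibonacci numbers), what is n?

377 + 144 + 34 + 5 = 560.

560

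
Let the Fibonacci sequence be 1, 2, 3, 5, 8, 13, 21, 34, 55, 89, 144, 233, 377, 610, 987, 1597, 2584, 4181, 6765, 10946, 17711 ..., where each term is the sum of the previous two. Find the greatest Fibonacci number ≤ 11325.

10946 ≤ 11325 < 17711, so the largest Fibonacci number not exceeding 11325 is 10946.

10946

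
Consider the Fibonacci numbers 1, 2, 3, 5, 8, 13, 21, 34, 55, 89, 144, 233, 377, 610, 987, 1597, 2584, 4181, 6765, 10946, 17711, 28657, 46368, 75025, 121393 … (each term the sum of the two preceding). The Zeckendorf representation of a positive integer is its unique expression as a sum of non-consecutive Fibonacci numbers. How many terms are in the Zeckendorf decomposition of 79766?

Repeatedly subtract the largest Fibonacci number that fits:
75025 ≤ 79766 < 121393, so take 75025; remainder 4741
4181 ≤ 4741 < 6765, so take 4181; remainder 560
377 ≤ 560 < 610, so take 377; remainder 183
144 ≤ 183 < 233, so take 144; remainder 39
34 ≤ 39 < 55, so take 34; remainder 5
5 ≤ 5 < 8, so take 5; remainder 0
79766 = 75025 + 4181 + 377 + 144 + 34 + 5, which has 6 terms.

6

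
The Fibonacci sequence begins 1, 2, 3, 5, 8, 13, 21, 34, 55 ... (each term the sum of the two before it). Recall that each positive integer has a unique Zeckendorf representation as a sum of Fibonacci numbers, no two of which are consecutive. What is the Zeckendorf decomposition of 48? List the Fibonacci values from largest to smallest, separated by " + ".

Greedy algorithm:
34 ≤ 48 < 55, so take 34; remainder 14
13 ≤ 14 < 21, so take 13; remainder 1
1 ≤ 1 < 2, so take 1; remainder 0
So 48 = 34 + 13 + 1, with no two terms consecutive in the sequence.

34 + 13 + 1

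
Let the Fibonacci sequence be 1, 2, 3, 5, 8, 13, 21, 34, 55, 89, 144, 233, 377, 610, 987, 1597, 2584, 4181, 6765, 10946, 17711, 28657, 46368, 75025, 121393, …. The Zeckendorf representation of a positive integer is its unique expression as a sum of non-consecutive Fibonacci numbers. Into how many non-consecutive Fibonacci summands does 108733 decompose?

take 75025 (≤ 108733); 108733 − 75025 = 33708
take 28657 (≤ 33708); 33708 − 28657 = 5051
take 4181 (≤ 5051); 5051 − 4181 = 870
take 610 (≤ 870); 870 − 610 = 260
take 233 (≤ 260); 260 − 233 = 27
take 21 (≤ 27); 27 − 21 = 6
take 5 (≤ 6); 6 − 5 = 1
take 1 (≤ 1); 1 − 1 = 0
108733 = 75025 + 28657 + 4181 + 610 + 233 + 21 + 5 + 1, which has 8 terms.

8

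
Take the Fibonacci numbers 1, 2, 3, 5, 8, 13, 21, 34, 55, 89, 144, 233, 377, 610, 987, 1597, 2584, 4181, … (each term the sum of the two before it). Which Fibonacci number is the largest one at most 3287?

2584 ≤ 3287 < 4181, so the largest Fibonacci number not exceeding 3287 is 2584.

2584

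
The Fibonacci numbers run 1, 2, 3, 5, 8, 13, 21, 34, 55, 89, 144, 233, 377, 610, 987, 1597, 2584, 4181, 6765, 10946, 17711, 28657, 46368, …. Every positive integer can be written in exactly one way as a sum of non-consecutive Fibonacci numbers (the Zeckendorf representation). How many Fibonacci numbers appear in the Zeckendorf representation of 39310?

Repeatedly subtract the largest Fibonacci number that fits:
subtract 28657 from 39310: 10653 remains
subtract 6765 from 10653: 3888 remains
subtract 2584 from 3888: 1304 remains
subtract 987 from 1304: 317 remains
subtract 233 from 317: 84 remains
subtract 55 from 84: 29 remains
subtract 21 from 29: 8 remains
subtract 8 from 8: 0 remains
39310 = 28657 + 6765 + 2584 + 987 + 233 + 55 + 21 + 8, which has 8 terms.

8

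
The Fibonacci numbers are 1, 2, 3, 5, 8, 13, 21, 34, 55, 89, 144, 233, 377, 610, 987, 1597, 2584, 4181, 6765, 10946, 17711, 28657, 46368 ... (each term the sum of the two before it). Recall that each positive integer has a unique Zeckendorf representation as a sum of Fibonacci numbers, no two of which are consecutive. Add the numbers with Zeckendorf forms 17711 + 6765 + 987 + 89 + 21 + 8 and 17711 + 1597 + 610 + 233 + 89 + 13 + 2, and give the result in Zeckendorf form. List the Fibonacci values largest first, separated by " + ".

The two numbers are 25581 and 20255, so their sum is 45836.
Greedy algorithm:
28657 ≤ 45836 < 46368, so take 28657; remainder 17179
10946 ≤ 17179 < 17711, so take 10946; remainder 6233
4181 ≤ 6233 < 6765, so take 4181; remainder 2052
1597 ≤ 2052 < 2584, so take 1597; remainder 455
377 ≤ 455 < 610, so take 377; remainder 78
55 ≤ 78 < 89, so take 55; remainder 23
21 ≤ 23 < 34, so take 21; remainder 2
2 ≤ 2 < 3, so take 2; remainder 0

28657 + 10946 + 4181 + 1597 + 377 + 55 + 21 + 2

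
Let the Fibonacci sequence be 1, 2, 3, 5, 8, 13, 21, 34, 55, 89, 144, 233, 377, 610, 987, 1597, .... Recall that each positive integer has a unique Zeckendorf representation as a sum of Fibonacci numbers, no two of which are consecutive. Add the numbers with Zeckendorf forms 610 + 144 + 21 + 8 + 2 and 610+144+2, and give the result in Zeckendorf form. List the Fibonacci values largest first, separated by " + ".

987 + 377 + 144 + 21 + 8 + 3 + 1

The two numbers are 785 and 756, so their sum is 1541.
Repeatedly subtract the largest Fibonacci number that fits:
take 987 (≤ 1541); 1541 − 987 = 554
take 377 (≤ 554); 554 − 377 = 177
take 144 (≤ 177); 177 − 144 = 33
take 21 (≤ 33); 33 − 21 = 12
take 8 (≤ 12); 12 − 8 = 4
take 3 (≤ 4); 4 − 3 = 1
take 1 (≤ 1); 1 − 1 = 0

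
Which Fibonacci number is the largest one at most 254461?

196418 ≤ 254461 < 317811, so the largest Fibonacci number not exceeding 254461 is 196418.

196418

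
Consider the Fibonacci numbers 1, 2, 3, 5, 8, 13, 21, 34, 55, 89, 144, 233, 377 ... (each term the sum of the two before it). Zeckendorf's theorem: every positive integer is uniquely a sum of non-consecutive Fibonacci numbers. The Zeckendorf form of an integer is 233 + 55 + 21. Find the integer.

233 + 55 + 21 = 309.

309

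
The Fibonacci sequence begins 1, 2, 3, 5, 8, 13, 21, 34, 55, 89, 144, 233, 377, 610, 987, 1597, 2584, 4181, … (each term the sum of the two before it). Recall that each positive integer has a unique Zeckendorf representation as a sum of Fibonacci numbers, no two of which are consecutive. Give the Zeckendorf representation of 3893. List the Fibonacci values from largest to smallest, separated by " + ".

2584 + 987 + 233 + 89

2584 ≤ 3893 < 4181, so take 2584; remainder 1309
987 ≤ 1309 < 1597, so take 987; remainder 322
233 ≤ 322 < 377, so take 233; remainder 89
89 ≤ 89 < 144, so take 89; remainder 0
So 3893 = 2584 + 987 + 233 + 89, with no two terms consecutive in the sequence.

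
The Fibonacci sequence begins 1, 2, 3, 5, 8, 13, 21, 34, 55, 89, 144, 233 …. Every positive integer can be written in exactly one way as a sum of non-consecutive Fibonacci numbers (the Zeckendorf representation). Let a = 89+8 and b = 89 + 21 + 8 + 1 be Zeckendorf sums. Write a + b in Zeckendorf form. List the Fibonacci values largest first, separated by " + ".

The two numbers are 97 and 119, so their sum is 216.
take 144 (≤ 216); 216 − 144 = 72
take 55 (≤ 72); 72 − 55 = 17
take 13 (≤ 17); 17 − 13 = 4
take 3 (≤ 4); 4 − 3 = 1
take 1 (≤ 1); 1 − 1 = 0

144 + 55 + 13 + 3 + 1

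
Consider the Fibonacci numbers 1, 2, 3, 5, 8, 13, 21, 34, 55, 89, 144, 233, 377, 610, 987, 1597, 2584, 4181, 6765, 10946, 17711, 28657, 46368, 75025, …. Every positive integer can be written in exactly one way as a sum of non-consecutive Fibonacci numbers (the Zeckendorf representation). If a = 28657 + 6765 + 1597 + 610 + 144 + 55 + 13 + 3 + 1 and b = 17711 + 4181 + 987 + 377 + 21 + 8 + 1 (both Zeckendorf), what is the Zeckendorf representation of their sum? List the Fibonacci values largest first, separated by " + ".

The two numbers are 37845 and 23286, so their sum is 61131.
61131 − 46368 = 14763
14763 − 10946 = 3817
3817 − 2584 = 1233
1233 − 987 = 246
246 − 233 = 13
13 − 13 = 0

46368 + 10946 + 2584 + 987 + 233 + 13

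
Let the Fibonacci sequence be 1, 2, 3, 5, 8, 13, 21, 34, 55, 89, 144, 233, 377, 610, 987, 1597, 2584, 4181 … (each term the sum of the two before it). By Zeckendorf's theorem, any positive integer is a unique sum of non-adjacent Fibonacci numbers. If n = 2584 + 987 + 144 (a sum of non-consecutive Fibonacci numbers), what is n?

2584 + 987 + 144 = 3715.

3715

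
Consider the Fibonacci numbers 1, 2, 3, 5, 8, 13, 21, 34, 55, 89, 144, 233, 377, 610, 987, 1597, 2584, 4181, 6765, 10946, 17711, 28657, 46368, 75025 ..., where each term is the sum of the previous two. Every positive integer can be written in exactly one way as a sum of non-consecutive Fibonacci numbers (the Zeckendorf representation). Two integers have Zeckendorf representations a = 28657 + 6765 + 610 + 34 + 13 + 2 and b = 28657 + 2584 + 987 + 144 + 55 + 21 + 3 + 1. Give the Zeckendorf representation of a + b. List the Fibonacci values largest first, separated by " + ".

The two numbers are 36081 and 32452, so their sum is 68533.
Greedy algorithm:
68533: greatest Fibonacci not exceeding it is 46368, leaving 22165
22165: greatest Fibonacci not exceeding it is 17711, leaving 4454
4454: greatest Fibonacci not exceeding it is 4181, leaving 273
273: greatest Fibonacci not exceeding it is 233, leaving 40
40: greatest Fibonacci not exceeding it is 34, leaving 6
6: greatest Fibonacci not exceeding it is 5, leaving 1
1: greatest Fibonacci not exceeding it is 1, leaving 0

46368 + 17711 + 4181 + 233 + 34 + 5 + 1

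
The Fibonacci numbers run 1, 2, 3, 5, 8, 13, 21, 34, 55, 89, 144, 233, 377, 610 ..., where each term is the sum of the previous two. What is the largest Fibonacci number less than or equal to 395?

377

377 ≤ 395 < 610, so the largest Fibonacci number not exceeding 395 is 377.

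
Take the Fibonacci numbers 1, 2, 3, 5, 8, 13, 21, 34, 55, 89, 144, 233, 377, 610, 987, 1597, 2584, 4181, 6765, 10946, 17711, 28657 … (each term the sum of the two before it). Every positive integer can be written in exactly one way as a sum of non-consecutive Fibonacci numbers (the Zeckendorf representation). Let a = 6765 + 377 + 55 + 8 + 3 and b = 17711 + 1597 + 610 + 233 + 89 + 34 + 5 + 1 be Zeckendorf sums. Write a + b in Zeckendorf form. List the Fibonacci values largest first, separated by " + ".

17711 + 6765 + 2584 + 377 + 34 + 13 + 3 + 1

The two numbers are 7208 and 20280, so their sum is 27488.
17711 ≤ 27488 < 28657, so take 17711; remainder 9777
6765 ≤ 9777 < 10946, so take 6765; remainder 3012
2584 ≤ 3012 < 4181, so take 2584; remainder 428
377 ≤ 428 < 610, so take 377; remainder 51
34 ≤ 51 < 55, so take 34; remainder 17
13 ≤ 17 < 21, so take 13; remainder 4
3 ≤ 4 < 5, so take 3; remainder 1
1 ≤ 1 < 2, so take 1; remainder 0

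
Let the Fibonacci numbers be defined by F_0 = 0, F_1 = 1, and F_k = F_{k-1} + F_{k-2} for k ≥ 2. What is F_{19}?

Iterating the recurrence up to F_{13} = 233 and F_{12} = 144:
F_{14} = F_{13} + F_{12} = 233 + 144 = 377
F_{15} = F_{14} + F_{13} = 377 + 233 = 610
F_{16} = F_{15} + F_{14} = 610 + 377 = 987
F_{17} = F_{16} + F_{15} = 987 + 610 = 1597
F_{18} = F_{17} + F_{16} = 1597 + 987 = 2584
F_{19} = F_{18} + F_{17} = 2584 + 1597 = 4181

4181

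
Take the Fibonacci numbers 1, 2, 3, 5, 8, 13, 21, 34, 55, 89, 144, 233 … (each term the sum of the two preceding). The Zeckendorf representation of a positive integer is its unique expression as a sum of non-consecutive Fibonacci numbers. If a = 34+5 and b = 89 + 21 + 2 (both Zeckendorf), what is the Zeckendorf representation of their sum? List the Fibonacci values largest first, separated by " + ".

The two numbers are 39 and 112, so their sum is 151.
Greedily peel off the largest Fibonacci term at each step:
151 − 144 = 7
7 − 5 = 2
2 − 2 = 0

144 + 5 + 2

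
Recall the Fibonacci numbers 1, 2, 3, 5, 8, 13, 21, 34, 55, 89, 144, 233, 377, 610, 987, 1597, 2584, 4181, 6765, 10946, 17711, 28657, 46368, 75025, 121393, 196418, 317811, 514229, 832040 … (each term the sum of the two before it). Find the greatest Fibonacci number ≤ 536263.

514229 ≤ 536263 < 832040, so the largest Fibonacci number not exceeding 536263 is 514229.

514229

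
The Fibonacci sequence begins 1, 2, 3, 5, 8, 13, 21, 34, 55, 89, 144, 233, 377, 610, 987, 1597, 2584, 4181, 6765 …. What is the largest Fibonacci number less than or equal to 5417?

4181 ≤ 5417 < 6765, so the largest Fibonacci number not exceeding 5417 is 4181.

4181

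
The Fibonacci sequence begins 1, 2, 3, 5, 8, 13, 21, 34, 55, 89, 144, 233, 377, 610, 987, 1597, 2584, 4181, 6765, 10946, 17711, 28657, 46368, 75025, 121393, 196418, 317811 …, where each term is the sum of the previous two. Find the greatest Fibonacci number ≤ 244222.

196418 ≤ 244222 < 317811, so the largest Fibonacci number not exceeding 244222 is 196418.

196418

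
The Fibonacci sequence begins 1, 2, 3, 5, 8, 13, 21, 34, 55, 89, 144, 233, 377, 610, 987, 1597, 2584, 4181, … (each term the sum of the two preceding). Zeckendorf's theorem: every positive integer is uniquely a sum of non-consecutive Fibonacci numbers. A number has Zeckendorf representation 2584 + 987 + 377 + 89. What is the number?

4037

2584 + 987 + 377 + 89 = 4037.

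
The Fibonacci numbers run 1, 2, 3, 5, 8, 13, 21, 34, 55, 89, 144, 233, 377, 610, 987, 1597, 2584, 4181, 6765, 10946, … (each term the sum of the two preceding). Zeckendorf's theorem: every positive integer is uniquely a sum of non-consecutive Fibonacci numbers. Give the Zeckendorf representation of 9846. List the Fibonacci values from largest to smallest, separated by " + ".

6765 + 2584 + 377 + 89 + 21 + 8 + 2

Greedy algorithm:
subtract 6765 from 9846: 3081 remains
subtract 2584 from 3081: 497 remains
subtract 377 from 497: 120 remains
subtract 89 from 120: 31 remains
subtract 21 from 31: 10 remains
subtract 8 from 10: 2 remains
subtract 2 from 2: 0 remains
So 9846 = 6765 + 2584 + 377 + 89 + 21 + 8 + 2, with no two terms consecutive in the sequence.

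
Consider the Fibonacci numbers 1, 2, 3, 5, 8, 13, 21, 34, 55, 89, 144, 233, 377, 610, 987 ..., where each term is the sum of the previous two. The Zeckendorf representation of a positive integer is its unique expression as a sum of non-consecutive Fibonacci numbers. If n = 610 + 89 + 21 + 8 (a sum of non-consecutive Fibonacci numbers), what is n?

610 + 89 + 21 + 8 = 728.

728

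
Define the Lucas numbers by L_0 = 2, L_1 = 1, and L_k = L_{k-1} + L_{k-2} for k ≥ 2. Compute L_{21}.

24476

Iterating the recurrence up to L_{14} = 843 and L_{13} = 521:
L_{15} = L_{14} + L_{13} = 843 + 521 = 1364
L_{16} = L_{15} + L_{14} = 1364 + 843 = 2207
L_{17} = L_{16} + L_{15} = 2207 + 1364 = 3571
L_{18} = L_{17} + L_{16} = 3571 + 2207 = 5778
L_{19} = L_{18} + L_{17} = 5778 + 3571 = 9349
L_{20} = L_{19} + L_{18} = 9349 + 5778 = 15127
L_{21} = L_{20} + L_{19} = 15127 + 9349 = 24476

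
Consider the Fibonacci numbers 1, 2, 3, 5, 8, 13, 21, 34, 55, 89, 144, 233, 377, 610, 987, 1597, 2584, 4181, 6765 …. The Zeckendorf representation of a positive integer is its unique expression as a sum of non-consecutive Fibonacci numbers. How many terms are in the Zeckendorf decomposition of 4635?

5

Repeatedly subtract the largest Fibonacci number that fits:
largest Fibonacci ≤ 4635 is 4181; 4635 − 4181 = 454
largest Fibonacci ≤ 454 is 377; 454 − 377 = 77
largest Fibonacci ≤ 77 is 55; 77 − 55 = 22
largest Fibonacci ≤ 22 is 21; 22 − 21 = 1
largest Fibonacci ≤ 1 is 1; 1 − 1 = 0
4635 = 4181 + 377 + 55 + 21 + 1, which has 5 terms.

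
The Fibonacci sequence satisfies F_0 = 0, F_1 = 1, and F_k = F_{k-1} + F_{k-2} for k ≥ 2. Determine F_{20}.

Iterating the recurrence up to F_{15} = 610 and F_{14} = 377:
F_{16} = F_{15} + F_{14} = 610 + 377 = 987
F_{17} = F_{16} + F_{15} = 987 + 610 = 1597
F_{18} = F_{17} + F_{16} = 1597 + 987 = 2584
F_{19} = F_{18} + F_{17} = 2584 + 1597 = 4181
F_{20} = F_{19} + F_{18} = 4181 + 2584 = 6765

6765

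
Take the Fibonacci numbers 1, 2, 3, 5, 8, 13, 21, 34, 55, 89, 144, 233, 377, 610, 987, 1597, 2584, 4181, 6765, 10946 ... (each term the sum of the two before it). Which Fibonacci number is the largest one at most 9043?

6765 ≤ 9043 < 10946, so the largest Fibonacci number not exceeding 9043 is 6765.

6765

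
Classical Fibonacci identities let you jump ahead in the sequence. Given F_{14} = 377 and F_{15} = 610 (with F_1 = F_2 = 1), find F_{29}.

By F_{2k+1} = F_k² + F_{k+1}²: F_{29} = 377² + 610² = 142129 + 372100 = 514229.

514229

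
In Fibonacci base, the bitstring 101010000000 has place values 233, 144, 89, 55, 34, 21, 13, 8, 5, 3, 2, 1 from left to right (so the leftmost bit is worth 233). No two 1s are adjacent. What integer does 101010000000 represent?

356

Summing the place values of the 1 bits: 233 + 89 + 34 = 356.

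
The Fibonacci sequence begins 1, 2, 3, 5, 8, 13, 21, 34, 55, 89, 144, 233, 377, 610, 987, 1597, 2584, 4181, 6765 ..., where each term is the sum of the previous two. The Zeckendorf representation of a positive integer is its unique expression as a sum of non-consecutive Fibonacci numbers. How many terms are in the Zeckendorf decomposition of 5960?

6

take 4181 (≤ 5960); 5960 − 4181 = 1779
take 1597 (≤ 1779); 1779 − 1597 = 182
take 144 (≤ 182); 182 − 144 = 38
take 34 (≤ 38); 38 − 34 = 4
take 3 (≤ 4); 4 − 3 = 1
take 1 (≤ 1); 1 − 1 = 0
5960 = 4181 + 1597 + 144 + 34 + 3 + 1, which has 6 terms.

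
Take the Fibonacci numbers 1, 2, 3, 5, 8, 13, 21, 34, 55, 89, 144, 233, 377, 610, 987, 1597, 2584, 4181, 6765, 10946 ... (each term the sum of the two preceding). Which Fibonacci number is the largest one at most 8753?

6765

6765 ≤ 8753 < 10946, so the largest Fibonacci number not exceeding 8753 is 6765.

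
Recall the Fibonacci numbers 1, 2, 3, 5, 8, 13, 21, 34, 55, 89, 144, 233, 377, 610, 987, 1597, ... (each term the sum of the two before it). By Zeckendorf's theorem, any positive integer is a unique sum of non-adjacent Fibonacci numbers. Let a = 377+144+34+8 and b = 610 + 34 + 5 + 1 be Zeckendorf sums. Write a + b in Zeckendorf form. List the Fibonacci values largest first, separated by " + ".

The two numbers are 563 and 650, so their sum is 1213.
Greedily peel off the largest Fibonacci term at each step:
subtract 987 from 1213: 226 remains
subtract 144 from 226: 82 remains
subtract 55 from 82: 27 remains
subtract 21 from 27: 6 remains
subtract 5 from 6: 1 remains
subtract 1 from 1: 0 remains

987 + 144 + 55 + 21 + 5 + 1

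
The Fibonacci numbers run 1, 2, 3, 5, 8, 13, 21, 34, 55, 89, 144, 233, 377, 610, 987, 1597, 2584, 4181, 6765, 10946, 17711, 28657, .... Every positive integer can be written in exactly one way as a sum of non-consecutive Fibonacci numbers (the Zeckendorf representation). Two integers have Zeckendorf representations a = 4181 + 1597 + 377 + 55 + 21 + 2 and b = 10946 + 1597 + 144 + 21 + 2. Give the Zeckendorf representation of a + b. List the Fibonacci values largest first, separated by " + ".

The two numbers are 6233 and 12710, so their sum is 18943.
17711 ≤ 18943 < 28657, so take 17711; remainder 1232
987 ≤ 1232 < 1597, so take 987; remainder 245
233 ≤ 245 < 377, so take 233; remainder 12
8 ≤ 12 < 13, so take 8; remainder 4
3 ≤ 4 < 5, so take 3; remainder 1
1 ≤ 1 < 2, so take 1; remainder 0

17711 + 987 + 233 + 8 + 3 + 1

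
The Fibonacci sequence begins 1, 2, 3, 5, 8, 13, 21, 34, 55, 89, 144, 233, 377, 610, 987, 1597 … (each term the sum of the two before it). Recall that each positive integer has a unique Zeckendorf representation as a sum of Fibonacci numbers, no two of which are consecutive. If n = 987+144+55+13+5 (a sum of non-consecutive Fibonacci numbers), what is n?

1204

987+144+55+13+5 = 1204.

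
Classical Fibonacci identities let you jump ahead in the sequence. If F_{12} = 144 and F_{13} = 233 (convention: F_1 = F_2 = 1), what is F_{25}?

By F_{2k+1} = F_k² + F_{k+1}²: F_{25} = 144² + 233² = 20736 + 54289 = 75025.

75025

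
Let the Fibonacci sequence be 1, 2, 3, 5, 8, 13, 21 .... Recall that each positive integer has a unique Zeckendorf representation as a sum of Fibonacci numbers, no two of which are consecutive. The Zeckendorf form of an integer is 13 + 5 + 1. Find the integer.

13 + 5 + 1 = 19.

19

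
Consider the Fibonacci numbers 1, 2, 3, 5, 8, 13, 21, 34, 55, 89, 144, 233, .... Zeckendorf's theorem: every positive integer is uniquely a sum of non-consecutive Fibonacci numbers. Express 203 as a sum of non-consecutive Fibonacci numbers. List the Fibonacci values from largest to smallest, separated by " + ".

144 + 55 + 3 + 1

take 144 (≤ 203); 203 − 144 = 59
take 55 (≤ 59); 59 − 55 = 4
take 3 (≤ 4); 4 − 3 = 1
take 1 (≤ 1); 1 − 1 = 0
So 203 = 144 + 55 + 3 + 1, with no two terms consecutive in the sequence.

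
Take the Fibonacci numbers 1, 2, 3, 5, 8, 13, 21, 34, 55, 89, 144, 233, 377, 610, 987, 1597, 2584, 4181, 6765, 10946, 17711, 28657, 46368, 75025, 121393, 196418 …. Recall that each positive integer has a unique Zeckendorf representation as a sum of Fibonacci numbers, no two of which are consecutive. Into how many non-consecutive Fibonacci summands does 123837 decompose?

Greedy algorithm:
123837 − 121393 = 2444
2444 − 1597 = 847
847 − 610 = 237
237 − 233 = 4
4 − 3 = 1
1 − 1 = 0
123837 = 121393 + 1597 + 610 + 233 + 3 + 1, which has 6 terms.

6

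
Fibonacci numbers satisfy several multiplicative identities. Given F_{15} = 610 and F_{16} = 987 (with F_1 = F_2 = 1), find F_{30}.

By the doubling identity F_{2k} = F_k(2F_{k+1} − F_k): F_{30} = 610·(2·987 − 610) = 610·1364 = 832040.

832040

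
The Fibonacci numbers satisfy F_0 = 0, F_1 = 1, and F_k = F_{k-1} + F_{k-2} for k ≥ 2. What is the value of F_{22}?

17711

Iterating the recurrence up to F_{16} = 987 and F_{15} = 610:
F_{17} = F_{16} + F_{15} = 987 + 610 = 1597
F_{18} = F_{17} + F_{16} = 1597 + 987 = 2584
F_{19} = F_{18} + F_{17} = 2584 + 1597 = 4181
F_{20} = F_{19} + F_{18} = 4181 + 2584 = 6765
F_{21} = F_{20} + F_{19} = 6765 + 4181 = 10946
F_{22} = F_{21} + F_{20} = 10946 + 6765 = 17711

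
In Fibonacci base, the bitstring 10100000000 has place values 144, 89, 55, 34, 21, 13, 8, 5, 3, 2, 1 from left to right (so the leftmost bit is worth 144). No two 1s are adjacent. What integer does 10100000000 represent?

Summing the place values of the 1 bits: 144 + 55 = 199.

199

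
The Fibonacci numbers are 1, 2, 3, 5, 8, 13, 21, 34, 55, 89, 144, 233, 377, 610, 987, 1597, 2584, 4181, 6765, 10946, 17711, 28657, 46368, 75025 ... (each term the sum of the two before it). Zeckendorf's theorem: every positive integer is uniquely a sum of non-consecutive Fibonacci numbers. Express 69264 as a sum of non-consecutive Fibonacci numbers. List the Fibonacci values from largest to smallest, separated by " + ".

46368 + 17711 + 4181 + 987 + 13 + 3 + 1

subtract 46368 from 69264: 22896 remains
subtract 17711 from 22896: 5185 remains
subtract 4181 from 5185: 1004 remains
subtract 987 from 1004: 17 remains
subtract 13 from 17: 4 remains
subtract 3 from 4: 1 remains
subtract 1 from 1: 0 remains
So 69264 = 46368 + 17711 + 4181 + 987 + 13 + 3 + 1, with no two terms consecutive in the sequence.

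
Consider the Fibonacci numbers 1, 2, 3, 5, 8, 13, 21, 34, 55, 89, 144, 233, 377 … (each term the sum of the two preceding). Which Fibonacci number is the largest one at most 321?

233

233 ≤ 321 < 377, so the largest Fibonacci number not exceeding 321 is 233.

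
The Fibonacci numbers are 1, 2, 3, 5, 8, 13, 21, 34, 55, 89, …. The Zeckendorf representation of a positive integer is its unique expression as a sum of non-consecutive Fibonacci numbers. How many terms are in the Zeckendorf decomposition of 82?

subtract 55 from 82: 27 remains
subtract 21 from 27: 6 remains
subtract 5 from 6: 1 remains
subtract 1 from 1: 0 remains
82 = 55 + 21 + 5 + 1, which has 4 terms.

4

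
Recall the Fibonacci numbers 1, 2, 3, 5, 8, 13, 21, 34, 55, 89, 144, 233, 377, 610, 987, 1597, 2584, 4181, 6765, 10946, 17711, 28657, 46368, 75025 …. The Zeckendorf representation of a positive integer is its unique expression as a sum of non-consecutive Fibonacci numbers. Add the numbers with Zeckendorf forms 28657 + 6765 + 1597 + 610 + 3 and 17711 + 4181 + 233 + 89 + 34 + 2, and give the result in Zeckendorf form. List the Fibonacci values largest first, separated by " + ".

The two numbers are 37632 and 22250, so their sum is 59882.
Repeatedly subtract the largest Fibonacci number that fits:
take 46368 (≤ 59882); 59882 − 46368 = 13514
take 10946 (≤ 13514); 13514 − 10946 = 2568
take 1597 (≤ 2568); 2568 − 1597 = 971
take 610 (≤ 971); 971 − 610 = 361
take 233 (≤ 361); 361 − 233 = 128
take 89 (≤ 128); 128 − 89 = 39
take 34 (≤ 39); 39 − 34 = 5
take 5 (≤ 5); 5 − 5 = 0

46368 + 10946 + 1597 + 610 + 233 + 89 + 34 + 5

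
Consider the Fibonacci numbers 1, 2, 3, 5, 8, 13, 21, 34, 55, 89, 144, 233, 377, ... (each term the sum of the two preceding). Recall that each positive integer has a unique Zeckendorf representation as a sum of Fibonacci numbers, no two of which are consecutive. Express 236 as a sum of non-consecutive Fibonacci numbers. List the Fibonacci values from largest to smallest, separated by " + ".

Repeatedly subtract the largest Fibonacci number that fits:
subtract 233 from 236: 3 remains
subtract 3 from 3: 0 remains
So 236 = 233 + 3, with no two terms consecutive in the sequence.

233 + 3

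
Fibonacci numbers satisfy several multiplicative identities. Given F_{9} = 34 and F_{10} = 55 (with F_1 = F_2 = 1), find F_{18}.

By the doubling identity F_{2k} = F_k(2F_{k+1} − F_k): F_{18} = 34·(2·55 − 34) = 34·76 = 2584.

2584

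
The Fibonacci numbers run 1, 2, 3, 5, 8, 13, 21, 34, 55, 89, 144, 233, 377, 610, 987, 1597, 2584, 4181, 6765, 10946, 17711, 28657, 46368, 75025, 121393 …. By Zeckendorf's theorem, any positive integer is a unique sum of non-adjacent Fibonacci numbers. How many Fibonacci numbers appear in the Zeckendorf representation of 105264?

Repeatedly subtract the largest Fibonacci number that fits:
75025 ≤ 105264 < 121393, so take 75025; remainder 30239
28657 ≤ 30239 < 46368, so take 28657; remainder 1582
987 ≤ 1582 < 1597, so take 987; remainder 595
377 ≤ 595 < 610, so take 377; remainder 218
144 ≤ 218 < 233, so take 144; remainder 74
55 ≤ 74 < 89, so take 55; remainder 19
13 ≤ 19 < 21, so take 13; remainder 6
5 ≤ 6 < 8, so take 5; remainder 1
1 ≤ 1 < 2, so take 1; remainder 0
105264 = 75025 + 28657 + 987 + 377 + 144 + 55 + 13 + 5 + 1, which has 9 terms.

9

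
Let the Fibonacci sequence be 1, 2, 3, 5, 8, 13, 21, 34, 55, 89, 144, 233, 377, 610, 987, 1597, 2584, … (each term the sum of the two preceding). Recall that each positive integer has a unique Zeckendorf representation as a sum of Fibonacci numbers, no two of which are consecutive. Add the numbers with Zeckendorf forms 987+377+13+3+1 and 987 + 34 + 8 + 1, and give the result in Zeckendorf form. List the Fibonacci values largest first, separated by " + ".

The two numbers are 1381 and 1030, so their sum is 2411.
Repeatedly subtract the largest Fibonacci number that fits:
subtract 1597 from 2411: 814 remains
subtract 610 from 814: 204 remains
subtract 144 from 204: 60 remains
subtract 55 from 60: 5 remains
subtract 5 from 5: 0 remains

1597 + 610 + 144 + 55 + 5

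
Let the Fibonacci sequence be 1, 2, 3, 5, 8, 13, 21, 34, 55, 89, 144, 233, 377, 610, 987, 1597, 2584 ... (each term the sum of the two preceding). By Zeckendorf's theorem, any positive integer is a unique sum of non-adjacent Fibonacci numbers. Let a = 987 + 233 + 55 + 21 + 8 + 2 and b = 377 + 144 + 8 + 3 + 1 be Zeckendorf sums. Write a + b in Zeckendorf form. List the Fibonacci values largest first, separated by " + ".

The two numbers are 1306 and 533, so their sum is 1839.
subtract 1597 from 1839: 242 remains
subtract 233 from 242: 9 remains
subtract 8 from 9: 1 remains
subtract 1 from 1: 0 remains

1597 + 233 + 8 + 1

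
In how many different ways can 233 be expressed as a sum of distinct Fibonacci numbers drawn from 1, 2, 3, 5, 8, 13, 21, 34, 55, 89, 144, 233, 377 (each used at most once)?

Starting from the Zeckendorf form and repeatedly splitting a term F_k into F_{k−1} + F_{k−2} (when neither is already used) reaches every representation.
233 = 233 = 144+89 = 144+55+34 = 144+55+21+13 = 144+55+21+8+5 = … (1 more), for 6 in all.

6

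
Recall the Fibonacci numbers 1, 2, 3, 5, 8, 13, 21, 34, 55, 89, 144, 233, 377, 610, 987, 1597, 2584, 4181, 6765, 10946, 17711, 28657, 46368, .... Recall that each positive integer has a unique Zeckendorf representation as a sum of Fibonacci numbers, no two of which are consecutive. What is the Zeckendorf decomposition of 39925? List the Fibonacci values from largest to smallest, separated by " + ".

28657 + 10946 + 233 + 89

largest Fibonacci ≤ 39925 is 28657; 39925 − 28657 = 11268
largest Fibonacci ≤ 11268 is 10946; 11268 − 10946 = 322
largest Fibonacci ≤ 322 is 233; 322 − 233 = 89
largest Fibonacci ≤ 89 is 89; 89 − 89 = 0
So 39925 = 28657 + 10946 + 233 + 89, with no two terms consecutive in the sequence.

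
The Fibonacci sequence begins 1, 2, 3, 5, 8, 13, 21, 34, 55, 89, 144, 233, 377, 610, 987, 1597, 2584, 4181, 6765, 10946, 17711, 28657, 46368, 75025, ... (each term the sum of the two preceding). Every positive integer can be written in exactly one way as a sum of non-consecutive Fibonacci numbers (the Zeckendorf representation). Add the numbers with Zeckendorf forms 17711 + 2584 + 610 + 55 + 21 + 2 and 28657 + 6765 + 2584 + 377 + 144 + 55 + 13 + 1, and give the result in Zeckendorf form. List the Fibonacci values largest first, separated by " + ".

46368 + 10946 + 1597 + 610 + 55 + 3

The two numbers are 20983 and 38596, so their sum is 59579.
59579 − 46368 = 13211
13211 − 10946 = 2265
2265 − 1597 = 668
668 − 610 = 58
58 − 55 = 3
3 − 3 = 0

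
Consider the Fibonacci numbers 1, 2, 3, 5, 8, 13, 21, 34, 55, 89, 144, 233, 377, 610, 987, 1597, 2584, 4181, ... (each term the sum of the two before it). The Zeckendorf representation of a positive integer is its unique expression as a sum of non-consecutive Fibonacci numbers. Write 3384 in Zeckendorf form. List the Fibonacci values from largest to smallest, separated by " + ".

take 2584 (≤ 3384); 3384 − 2584 = 800
take 610 (≤ 800); 800 − 610 = 190
take 144 (≤ 190); 190 − 144 = 46
take 34 (≤ 46); 46 − 34 = 12
take 8 (≤ 12); 12 − 8 = 4
take 3 (≤ 4); 4 − 3 = 1
take 1 (≤ 1); 1 − 1 = 0
So 3384 = 2584 + 610 + 144 + 34 + 8 + 3 + 1, with no two terms consecutive in the sequence.

2584 + 610 + 144 + 34 + 8 + 3 + 1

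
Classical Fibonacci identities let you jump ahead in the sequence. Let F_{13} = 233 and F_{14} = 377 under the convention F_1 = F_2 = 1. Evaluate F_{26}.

By the doubling identity F_{2k} = F_k(2F_{k+1} − F_k): F_{26} = 233·(2·377 − 233) = 233·521 = 121393.

121393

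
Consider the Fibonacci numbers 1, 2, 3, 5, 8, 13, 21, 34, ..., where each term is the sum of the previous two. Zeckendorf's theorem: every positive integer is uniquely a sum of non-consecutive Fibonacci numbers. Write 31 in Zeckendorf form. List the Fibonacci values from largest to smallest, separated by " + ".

21 + 8 + 2

Repeatedly subtract the largest Fibonacci number that fits:
31: greatest Fibonacci not exceeding it is 21, leaving 10
10: greatest Fibonacci not exceeding it is 8, leaving 2
2: greatest Fibonacci not exceeding it is 2, leaving 0
So 31 = 21 + 8 + 2, with no two terms consecutive in the sequence.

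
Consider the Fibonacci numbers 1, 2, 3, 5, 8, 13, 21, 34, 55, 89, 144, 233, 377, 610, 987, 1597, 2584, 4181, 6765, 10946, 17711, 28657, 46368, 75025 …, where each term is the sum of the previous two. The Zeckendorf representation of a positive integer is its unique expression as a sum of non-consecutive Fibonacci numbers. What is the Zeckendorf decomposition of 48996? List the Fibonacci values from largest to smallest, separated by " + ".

Greedy algorithm:
subtract 46368 from 48996: 2628 remains
subtract 2584 from 2628: 44 remains
subtract 34 from 44: 10 remains
subtract 8 from 10: 2 remains
subtract 2 from 2: 0 remains
So 48996 = 46368 + 2584 + 34 + 8 + 2, with no two terms consecutive in the sequence.

46368 + 2584 + 34 + 8 + 2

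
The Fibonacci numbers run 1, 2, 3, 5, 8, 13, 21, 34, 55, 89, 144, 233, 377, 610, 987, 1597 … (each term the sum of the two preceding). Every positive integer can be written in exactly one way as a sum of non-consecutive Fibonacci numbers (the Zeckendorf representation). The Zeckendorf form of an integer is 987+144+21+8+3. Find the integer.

987+144+21+8+3 = 1163.

1163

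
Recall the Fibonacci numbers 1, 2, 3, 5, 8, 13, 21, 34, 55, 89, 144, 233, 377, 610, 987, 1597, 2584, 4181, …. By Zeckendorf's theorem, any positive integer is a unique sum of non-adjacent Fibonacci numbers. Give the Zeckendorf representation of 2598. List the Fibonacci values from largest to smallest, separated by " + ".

2584 + 13 + 1

subtract 2584 from 2598: 14 remains
subtract 13 from 14: 1 remains
subtract 1 from 1: 0 remains
So 2598 = 2584 + 13 + 1, with no two terms consecutive in the sequence.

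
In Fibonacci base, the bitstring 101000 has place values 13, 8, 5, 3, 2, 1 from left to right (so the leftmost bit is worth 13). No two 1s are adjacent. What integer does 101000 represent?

Summing the place values of the 1 bits: 13 + 5 = 18.

18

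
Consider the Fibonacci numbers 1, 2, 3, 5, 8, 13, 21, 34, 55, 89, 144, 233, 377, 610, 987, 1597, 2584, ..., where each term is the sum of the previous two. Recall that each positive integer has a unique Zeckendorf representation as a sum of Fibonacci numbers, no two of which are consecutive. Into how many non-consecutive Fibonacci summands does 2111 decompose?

2111: greatest Fibonacci not exceeding it is 1597, leaving 514
514: greatest Fibonacci not exceeding it is 377, leaving 137
137: greatest Fibonacci not exceeding it is 89, leaving 48
48: greatest Fibonacci not exceeding it is 34, leaving 14
14: greatest Fibonacci not exceeding it is 13, leaving 1
1: greatest Fibonacci not exceeding it is 1, leaving 0
2111 = 1597 + 377 + 89 + 34 + 13 + 1, which has 6 terms.

6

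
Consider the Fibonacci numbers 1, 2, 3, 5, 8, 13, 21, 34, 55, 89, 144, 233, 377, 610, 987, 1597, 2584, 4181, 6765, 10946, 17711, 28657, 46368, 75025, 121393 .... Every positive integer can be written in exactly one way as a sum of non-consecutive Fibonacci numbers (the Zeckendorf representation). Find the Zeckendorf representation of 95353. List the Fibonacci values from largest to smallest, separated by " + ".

75025 + 17711 + 2584 + 21 + 8 + 3 + 1

Repeatedly subtract the largest Fibonacci number that fits:
95353: greatest Fibonacci not exceeding it is 75025, leaving 20328
20328: greatest Fibonacci not exceeding it is 17711, leaving 2617
2617: greatest Fibonacci not exceeding it is 2584, leaving 33
33: greatest Fibonacci not exceeding it is 21, leaving 12
12: greatest Fibonacci not exceeding it is 8, leaving 4
4: greatest Fibonacci not exceeding it is 3, leaving 1
1: greatest Fibonacci not exceeding it is 1, leaving 0
So 95353 = 75025 + 17711 + 2584 + 21 + 8 + 3 + 1, with no two terms consecutive in the sequence.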